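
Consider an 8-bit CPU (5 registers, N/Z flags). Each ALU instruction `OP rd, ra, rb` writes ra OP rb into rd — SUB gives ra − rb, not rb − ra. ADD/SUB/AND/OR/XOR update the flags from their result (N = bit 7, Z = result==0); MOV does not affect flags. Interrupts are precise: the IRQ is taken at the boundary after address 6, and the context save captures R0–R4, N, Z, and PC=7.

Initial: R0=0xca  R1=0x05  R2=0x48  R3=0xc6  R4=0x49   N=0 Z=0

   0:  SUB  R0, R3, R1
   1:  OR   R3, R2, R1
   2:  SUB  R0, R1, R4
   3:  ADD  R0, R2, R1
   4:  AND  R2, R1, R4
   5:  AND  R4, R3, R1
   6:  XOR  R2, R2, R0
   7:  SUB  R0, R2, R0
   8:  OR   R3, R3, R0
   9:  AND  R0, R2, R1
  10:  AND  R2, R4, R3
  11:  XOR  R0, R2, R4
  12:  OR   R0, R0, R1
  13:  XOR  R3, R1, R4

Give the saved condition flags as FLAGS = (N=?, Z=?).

after  0: R0=0xc1 R1=0x05 R2=0x48 R3=0xc6 R4=0x49  N=1 Z=0
after  1: R0=0xc1 R1=0x05 R2=0x48 R3=0x4d R4=0x49  N=0 Z=0
after  2: R0=0xbc R1=0x05 R2=0x48 R3=0x4d R4=0x49  N=1 Z=0
after  3: R0=0x4d R1=0x05 R2=0x48 R3=0x4d R4=0x49  N=0 Z=0
after  4: R0=0x4d R1=0x05 R2=0x01 R3=0x4d R4=0x49  N=0 Z=0
after  5: R0=0x4d R1=0x05 R2=0x01 R3=0x4d R4=0x05  N=0 Z=0
after  6: R0=0x4d R1=0x05 R2=0x4c R3=0x4d R4=0x05  N=0 Z=0
-- IRQ taken; context saved, return-PC = 7 --

FLAGS = (N=0, Z=0)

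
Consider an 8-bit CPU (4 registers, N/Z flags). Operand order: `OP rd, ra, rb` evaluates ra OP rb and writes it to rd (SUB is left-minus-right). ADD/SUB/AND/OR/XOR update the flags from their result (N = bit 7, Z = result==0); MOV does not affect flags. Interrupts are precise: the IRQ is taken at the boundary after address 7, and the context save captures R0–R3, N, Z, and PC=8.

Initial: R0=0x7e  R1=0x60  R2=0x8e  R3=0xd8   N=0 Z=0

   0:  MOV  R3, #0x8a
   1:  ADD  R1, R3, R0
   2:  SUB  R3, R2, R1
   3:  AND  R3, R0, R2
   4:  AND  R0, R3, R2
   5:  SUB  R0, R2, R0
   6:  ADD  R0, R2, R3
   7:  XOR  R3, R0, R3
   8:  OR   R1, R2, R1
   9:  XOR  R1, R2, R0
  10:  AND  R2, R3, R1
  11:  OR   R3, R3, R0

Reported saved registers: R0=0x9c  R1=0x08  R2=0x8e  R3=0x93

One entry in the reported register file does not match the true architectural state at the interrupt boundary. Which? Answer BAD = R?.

BAD = R3

after  0: R0=0x7e R1=0x60 R2=0x8e R3=0x8a  N=0 Z=0
after  1: R0=0x7e R1=0x08 R2=0x8e R3=0x8a  N=0 Z=0
after  2: R0=0x7e R1=0x08 R2=0x8e R3=0x86  N=1 Z=0
after  3: R0=0x7e R1=0x08 R2=0x8e R3=0x0e  N=0 Z=0
after  4: R0=0x0e R1=0x08 R2=0x8e R3=0x0e  N=0 Z=0
after  5: R0=0x80 R1=0x08 R2=0x8e R3=0x0e  N=1 Z=0
after  6: R0=0x9c R1=0x08 R2=0x8e R3=0x0e  N=1 Z=0
after  7: R0=0x9c R1=0x08 R2=0x8e R3=0x92  N=1 Z=0
-- IRQ taken; context saved, return-PC = 8 --
mismatch: R3: reported 0x93 vs actual 0x92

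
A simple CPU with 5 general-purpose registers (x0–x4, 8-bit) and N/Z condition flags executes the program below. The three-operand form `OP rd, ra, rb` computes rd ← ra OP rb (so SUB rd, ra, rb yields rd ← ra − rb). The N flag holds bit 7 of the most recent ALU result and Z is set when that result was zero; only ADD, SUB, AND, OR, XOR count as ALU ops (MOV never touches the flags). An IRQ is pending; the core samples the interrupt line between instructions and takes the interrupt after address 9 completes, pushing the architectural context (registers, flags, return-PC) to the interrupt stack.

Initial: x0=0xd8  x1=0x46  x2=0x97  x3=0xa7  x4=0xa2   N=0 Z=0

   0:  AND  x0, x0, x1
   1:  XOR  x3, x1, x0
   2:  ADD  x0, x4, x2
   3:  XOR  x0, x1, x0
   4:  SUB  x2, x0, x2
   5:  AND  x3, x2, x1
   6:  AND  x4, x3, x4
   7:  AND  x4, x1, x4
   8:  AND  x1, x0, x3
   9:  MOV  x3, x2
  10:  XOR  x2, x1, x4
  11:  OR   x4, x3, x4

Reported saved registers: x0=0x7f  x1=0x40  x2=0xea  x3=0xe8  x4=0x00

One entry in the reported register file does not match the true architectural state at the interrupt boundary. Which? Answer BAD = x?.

after  0: x0=0x40 x1=0x46 x2=0x97 x3=0xa7 x4=0xa2  N=0 Z=0
after  1: x0=0x40 x1=0x46 x2=0x97 x3=0x06 x4=0xa2  N=0 Z=0
after  2: x0=0x39 x1=0x46 x2=0x97 x3=0x06 x4=0xa2  N=0 Z=0
after  3: x0=0x7f x1=0x46 x2=0x97 x3=0x06 x4=0xa2  N=0 Z=0
after  4: x0=0x7f x1=0x46 x2=0xe8 x3=0x06 x4=0xa2  N=1 Z=0
after  5: x0=0x7f x1=0x46 x2=0xe8 x3=0x40 x4=0xa2  N=0 Z=0
after  6: x0=0x7f x1=0x46 x2=0xe8 x3=0x40 x4=0x00  N=0 Z=1
after  7: x0=0x7f x1=0x46 x2=0xe8 x3=0x40 x4=0x00  N=0 Z=1
after  8: x0=0x7f x1=0x40 x2=0xe8 x3=0x40 x4=0x00  N=0 Z=0
after  9: x0=0x7f x1=0x40 x2=0xe8 x3=0xe8 x4=0x00  N=0 Z=0
-- IRQ taken; context saved, return-PC = 10 --
mismatch: x2: reported 0xea vs actual 0xe8

BAD = x2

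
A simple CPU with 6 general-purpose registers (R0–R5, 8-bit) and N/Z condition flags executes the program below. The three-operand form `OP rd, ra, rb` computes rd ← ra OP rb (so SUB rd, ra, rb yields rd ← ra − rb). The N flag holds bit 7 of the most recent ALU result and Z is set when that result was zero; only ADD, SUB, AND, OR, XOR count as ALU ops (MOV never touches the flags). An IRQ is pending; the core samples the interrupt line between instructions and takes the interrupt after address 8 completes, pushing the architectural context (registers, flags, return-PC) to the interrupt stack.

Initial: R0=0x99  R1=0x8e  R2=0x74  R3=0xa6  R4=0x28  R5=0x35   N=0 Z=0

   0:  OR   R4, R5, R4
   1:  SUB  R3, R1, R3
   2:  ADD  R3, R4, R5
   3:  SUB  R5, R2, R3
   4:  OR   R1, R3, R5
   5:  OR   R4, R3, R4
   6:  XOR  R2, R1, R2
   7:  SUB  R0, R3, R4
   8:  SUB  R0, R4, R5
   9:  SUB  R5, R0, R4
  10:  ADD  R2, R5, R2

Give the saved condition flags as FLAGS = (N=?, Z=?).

after  0: R0=0x99 R1=0x8e R2=0x74 R3=0xa6 R4=0x3d R5=0x35  N=0 Z=0
after  1: R0=0x99 R1=0x8e R2=0x74 R3=0xe8 R4=0x3d R5=0x35  N=1 Z=0
after  2: R0=0x99 R1=0x8e R2=0x74 R3=0x72 R4=0x3d R5=0x35  N=0 Z=0
after  3: R0=0x99 R1=0x8e R2=0x74 R3=0x72 R4=0x3d R5=0x02  N=0 Z=0
after  4: R0=0x99 R1=0x72 R2=0x74 R3=0x72 R4=0x3d R5=0x02  N=0 Z=0
after  5: R0=0x99 R1=0x72 R2=0x74 R3=0x72 R4=0x7f R5=0x02  N=0 Z=0
after  6: R0=0x99 R1=0x72 R2=0x06 R3=0x72 R4=0x7f R5=0x02  N=0 Z=0
after  7: R0=0xf3 R1=0x72 R2=0x06 R3=0x72 R4=0x7f R5=0x02  N=1 Z=0
after  8: R0=0x7d R1=0x72 R2=0x06 R3=0x72 R4=0x7f R5=0x02  N=0 Z=0
-- IRQ taken; context saved, return-PC = 9 --

FLAGS = (N=0, Z=0)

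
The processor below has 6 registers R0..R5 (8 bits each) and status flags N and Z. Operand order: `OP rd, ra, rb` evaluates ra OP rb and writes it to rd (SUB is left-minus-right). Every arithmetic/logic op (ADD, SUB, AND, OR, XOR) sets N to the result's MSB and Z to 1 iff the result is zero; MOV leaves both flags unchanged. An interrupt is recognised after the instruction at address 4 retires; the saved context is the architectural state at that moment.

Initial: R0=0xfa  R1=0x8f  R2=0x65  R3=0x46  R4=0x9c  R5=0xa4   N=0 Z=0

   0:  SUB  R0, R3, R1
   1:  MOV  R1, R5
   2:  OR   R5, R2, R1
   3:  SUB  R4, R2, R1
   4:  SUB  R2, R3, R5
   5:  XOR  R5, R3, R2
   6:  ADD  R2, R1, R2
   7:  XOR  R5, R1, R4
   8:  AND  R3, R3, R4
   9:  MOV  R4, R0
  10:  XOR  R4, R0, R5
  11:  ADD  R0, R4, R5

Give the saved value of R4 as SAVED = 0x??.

after  0: R0=0xb7 R1=0x8f R2=0x65 R3=0x46 R4=0x9c R5=0xa4  N=1 Z=0
after  1: R0=0xb7 R1=0xa4 R2=0x65 R3=0x46 R4=0x9c R5=0xa4  N=1 Z=0
after  2: R0=0xb7 R1=0xa4 R2=0x65 R3=0x46 R4=0x9c R5=0xe5  N=1 Z=0
after  3: R0=0xb7 R1=0xa4 R2=0x65 R3=0x46 R4=0xc1 R5=0xe5  N=1 Z=0
after  4: R0=0xb7 R1=0xa4 R2=0x61 R3=0x46 R4=0xc1 R5=0xe5  N=0 Z=0
-- IRQ taken; context saved, return-PC = 5 --

SAVED = 0xc1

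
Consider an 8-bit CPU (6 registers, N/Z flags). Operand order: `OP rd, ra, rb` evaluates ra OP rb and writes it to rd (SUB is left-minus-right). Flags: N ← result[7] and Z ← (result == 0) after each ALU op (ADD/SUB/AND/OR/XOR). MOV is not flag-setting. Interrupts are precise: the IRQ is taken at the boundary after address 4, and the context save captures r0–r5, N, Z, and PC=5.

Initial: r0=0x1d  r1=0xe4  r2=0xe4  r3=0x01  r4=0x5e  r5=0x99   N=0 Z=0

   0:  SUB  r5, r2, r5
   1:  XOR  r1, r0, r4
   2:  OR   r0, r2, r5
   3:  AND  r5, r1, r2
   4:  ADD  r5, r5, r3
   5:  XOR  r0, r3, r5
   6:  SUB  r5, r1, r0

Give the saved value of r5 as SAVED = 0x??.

SAVED = 0x41

after  0: r0=0x1d r1=0xe4 r2=0xe4 r3=0x01 r4=0x5e r5=0x4b  N=0 Z=0
after  1: r0=0x1d r1=0x43 r2=0xe4 r3=0x01 r4=0x5e r5=0x4b  N=0 Z=0
after  2: r0=0xef r1=0x43 r2=0xe4 r3=0x01 r4=0x5e r5=0x4b  N=1 Z=0
after  3: r0=0xef r1=0x43 r2=0xe4 r3=0x01 r4=0x5e r5=0x40  N=0 Z=0
after  4: r0=0xef r1=0x43 r2=0xe4 r3=0x01 r4=0x5e r5=0x41  N=0 Z=0
-- IRQ taken; context saved, return-PC = 5 --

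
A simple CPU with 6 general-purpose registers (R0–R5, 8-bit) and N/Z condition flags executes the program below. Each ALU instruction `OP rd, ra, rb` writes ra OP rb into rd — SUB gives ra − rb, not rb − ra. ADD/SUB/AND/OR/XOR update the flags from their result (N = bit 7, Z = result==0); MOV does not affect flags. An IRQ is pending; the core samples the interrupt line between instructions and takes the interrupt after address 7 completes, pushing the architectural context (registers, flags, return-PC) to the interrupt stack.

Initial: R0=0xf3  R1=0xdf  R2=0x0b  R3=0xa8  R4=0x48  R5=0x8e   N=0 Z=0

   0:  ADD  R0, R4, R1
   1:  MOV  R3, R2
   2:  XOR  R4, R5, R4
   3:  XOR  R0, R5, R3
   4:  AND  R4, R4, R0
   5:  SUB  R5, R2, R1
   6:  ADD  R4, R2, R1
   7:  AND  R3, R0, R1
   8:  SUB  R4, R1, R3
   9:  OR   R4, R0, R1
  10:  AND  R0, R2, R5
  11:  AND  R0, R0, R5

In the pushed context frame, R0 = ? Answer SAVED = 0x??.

SAVED = 0x85

after  0: R0=0x27 R1=0xdf R2=0x0b R3=0xa8 R4=0x48 R5=0x8e  N=0 Z=0
after  1: R0=0x27 R1=0xdf R2=0x0b R3=0x0b R4=0x48 R5=0x8e  N=0 Z=0
after  2: R0=0x27 R1=0xdf R2=0x0b R3=0x0b R4=0xc6 R5=0x8e  N=1 Z=0
after  3: R0=0x85 R1=0xdf R2=0x0b R3=0x0b R4=0xc6 R5=0x8e  N=1 Z=0
after  4: R0=0x85 R1=0xdf R2=0x0b R3=0x0b R4=0x84 R5=0x8e  N=1 Z=0
after  5: R0=0x85 R1=0xdf R2=0x0b R3=0x0b R4=0x84 R5=0x2c  N=0 Z=0
after  6: R0=0x85 R1=0xdf R2=0x0b R3=0x0b R4=0xea R5=0x2c  N=1 Z=0
after  7: R0=0x85 R1=0xdf R2=0x0b R3=0x85 R4=0xea R5=0x2c  N=1 Z=0
-- IRQ taken; context saved, return-PC = 8 --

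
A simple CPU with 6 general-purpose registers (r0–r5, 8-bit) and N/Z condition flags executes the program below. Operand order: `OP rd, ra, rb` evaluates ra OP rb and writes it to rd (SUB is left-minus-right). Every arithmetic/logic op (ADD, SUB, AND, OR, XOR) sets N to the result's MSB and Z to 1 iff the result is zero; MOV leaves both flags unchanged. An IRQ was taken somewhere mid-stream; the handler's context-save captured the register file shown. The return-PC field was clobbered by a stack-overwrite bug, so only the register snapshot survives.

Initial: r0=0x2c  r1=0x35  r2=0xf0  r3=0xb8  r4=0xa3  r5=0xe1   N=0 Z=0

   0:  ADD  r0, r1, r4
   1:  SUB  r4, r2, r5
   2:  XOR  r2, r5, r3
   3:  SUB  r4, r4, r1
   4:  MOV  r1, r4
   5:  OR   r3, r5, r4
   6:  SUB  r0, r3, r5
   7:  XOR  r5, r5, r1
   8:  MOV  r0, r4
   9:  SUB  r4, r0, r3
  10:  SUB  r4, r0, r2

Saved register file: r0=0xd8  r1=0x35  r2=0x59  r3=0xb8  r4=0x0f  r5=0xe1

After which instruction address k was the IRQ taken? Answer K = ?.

K = 2

after  0: r0=0xd8 r1=0x35 r2=0xf0 r3=0xb8 r4=0xa3 r5=0xe1  N=1 Z=0
after  1: r0=0xd8 r1=0x35 r2=0xf0 r3=0xb8 r4=0x0f r5=0xe1  N=0 Z=0
after  2: r0=0xd8 r1=0x35 r2=0x59 r3=0xb8 r4=0x0f r5=0xe1  N=0 Z=0
-- IRQ taken; context saved, return-PC = 3 --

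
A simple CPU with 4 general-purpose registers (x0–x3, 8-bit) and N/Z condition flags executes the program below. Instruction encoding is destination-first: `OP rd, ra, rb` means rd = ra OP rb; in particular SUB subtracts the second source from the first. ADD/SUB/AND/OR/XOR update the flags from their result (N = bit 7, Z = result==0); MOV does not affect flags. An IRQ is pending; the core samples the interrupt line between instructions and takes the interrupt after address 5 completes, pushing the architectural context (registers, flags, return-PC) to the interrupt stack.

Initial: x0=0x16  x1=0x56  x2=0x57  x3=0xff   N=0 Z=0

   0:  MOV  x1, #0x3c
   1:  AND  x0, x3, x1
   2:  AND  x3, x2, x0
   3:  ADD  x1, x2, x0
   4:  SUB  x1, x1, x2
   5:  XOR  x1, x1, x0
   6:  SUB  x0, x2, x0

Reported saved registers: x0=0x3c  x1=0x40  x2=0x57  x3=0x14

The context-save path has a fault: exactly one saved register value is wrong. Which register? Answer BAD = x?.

BAD = x1

after  0: x0=0x16 x1=0x3c x2=0x57 x3=0xff  N=0 Z=0
after  1: x0=0x3c x1=0x3c x2=0x57 x3=0xff  N=0 Z=0
after  2: x0=0x3c x1=0x3c x2=0x57 x3=0x14  N=0 Z=0
after  3: x0=0x3c x1=0x93 x2=0x57 x3=0x14  N=1 Z=0
after  4: x0=0x3c x1=0x3c x2=0x57 x3=0x14  N=0 Z=0
after  5: x0=0x3c x1=0x00 x2=0x57 x3=0x14  N=0 Z=1
-- IRQ taken; context saved, return-PC = 6 --
mismatch: x1: reported 0x40 vs actual 0x00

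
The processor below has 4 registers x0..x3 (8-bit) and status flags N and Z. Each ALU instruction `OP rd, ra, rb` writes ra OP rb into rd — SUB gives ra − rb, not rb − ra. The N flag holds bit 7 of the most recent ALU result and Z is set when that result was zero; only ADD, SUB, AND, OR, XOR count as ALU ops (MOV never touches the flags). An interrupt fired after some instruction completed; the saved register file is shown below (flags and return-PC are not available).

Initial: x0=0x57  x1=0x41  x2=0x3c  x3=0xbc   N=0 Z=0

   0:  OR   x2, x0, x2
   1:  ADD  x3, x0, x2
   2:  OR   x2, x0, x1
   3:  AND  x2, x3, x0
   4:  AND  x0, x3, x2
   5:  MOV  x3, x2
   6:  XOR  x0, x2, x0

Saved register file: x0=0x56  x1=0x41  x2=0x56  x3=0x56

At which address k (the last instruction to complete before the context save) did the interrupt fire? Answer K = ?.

after  0: x0=0x57 x1=0x41 x2=0x7f x3=0xbc  N=0 Z=0
after  1: x0=0x57 x1=0x41 x2=0x7f x3=0xd6  N=1 Z=0
after  2: x0=0x57 x1=0x41 x2=0x57 x3=0xd6  N=0 Z=0
after  3: x0=0x57 x1=0x41 x2=0x56 x3=0xd6  N=0 Z=0
after  4: x0=0x56 x1=0x41 x2=0x56 x3=0xd6  N=0 Z=0
after  5: x0=0x56 x1=0x41 x2=0x56 x3=0x56  N=0 Z=0
-- IRQ taken; context saved, return-PC = 6 --

K = 5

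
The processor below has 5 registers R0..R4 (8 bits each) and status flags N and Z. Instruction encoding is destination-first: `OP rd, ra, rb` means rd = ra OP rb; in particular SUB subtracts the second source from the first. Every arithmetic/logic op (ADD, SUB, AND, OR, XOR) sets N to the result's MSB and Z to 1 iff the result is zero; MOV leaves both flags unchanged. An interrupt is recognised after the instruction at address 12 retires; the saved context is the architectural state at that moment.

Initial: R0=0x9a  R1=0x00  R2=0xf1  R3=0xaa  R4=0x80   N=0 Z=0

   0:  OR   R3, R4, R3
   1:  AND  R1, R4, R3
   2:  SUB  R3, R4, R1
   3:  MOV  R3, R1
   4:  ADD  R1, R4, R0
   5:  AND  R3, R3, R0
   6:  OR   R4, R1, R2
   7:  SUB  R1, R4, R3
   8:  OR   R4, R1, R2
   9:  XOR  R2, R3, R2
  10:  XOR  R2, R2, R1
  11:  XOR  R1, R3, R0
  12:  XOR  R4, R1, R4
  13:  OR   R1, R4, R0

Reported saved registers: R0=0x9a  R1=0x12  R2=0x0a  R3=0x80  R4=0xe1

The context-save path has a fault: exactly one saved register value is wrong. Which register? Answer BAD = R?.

BAD = R1

after  0: R0=0x9a R1=0x00 R2=0xf1 R3=0xaa R4=0x80  N=1 Z=0
after  1: R0=0x9a R1=0x80 R2=0xf1 R3=0xaa R4=0x80  N=1 Z=0
after  2: R0=0x9a R1=0x80 R2=0xf1 R3=0x00 R4=0x80  N=0 Z=1
after  3: R0=0x9a R1=0x80 R2=0xf1 R3=0x80 R4=0x80  N=0 Z=1
after  4: R0=0x9a R1=0x1a R2=0xf1 R3=0x80 R4=0x80  N=0 Z=0
after  5: R0=0x9a R1=0x1a R2=0xf1 R3=0x80 R4=0x80  N=1 Z=0
after  6: R0=0x9a R1=0x1a R2=0xf1 R3=0x80 R4=0xfb  N=1 Z=0
after  7: R0=0x9a R1=0x7b R2=0xf1 R3=0x80 R4=0xfb  N=0 Z=0
after  8: R0=0x9a R1=0x7b R2=0xf1 R3=0x80 R4=0xfb  N=1 Z=0
after  9: R0=0x9a R1=0x7b R2=0x71 R3=0x80 R4=0xfb  N=0 Z=0
after 10: R0=0x9a R1=0x7b R2=0x0a R3=0x80 R4=0xfb  N=0 Z=0
after 11: R0=0x9a R1=0x1a R2=0x0a R3=0x80 R4=0xfb  N=0 Z=0
after 12: R0=0x9a R1=0x1a R2=0x0a R3=0x80 R4=0xe1  N=1 Z=0
-- IRQ taken; context saved, return-PC = 13 --
mismatch: R1: reported 0x12 vs actual 0x1a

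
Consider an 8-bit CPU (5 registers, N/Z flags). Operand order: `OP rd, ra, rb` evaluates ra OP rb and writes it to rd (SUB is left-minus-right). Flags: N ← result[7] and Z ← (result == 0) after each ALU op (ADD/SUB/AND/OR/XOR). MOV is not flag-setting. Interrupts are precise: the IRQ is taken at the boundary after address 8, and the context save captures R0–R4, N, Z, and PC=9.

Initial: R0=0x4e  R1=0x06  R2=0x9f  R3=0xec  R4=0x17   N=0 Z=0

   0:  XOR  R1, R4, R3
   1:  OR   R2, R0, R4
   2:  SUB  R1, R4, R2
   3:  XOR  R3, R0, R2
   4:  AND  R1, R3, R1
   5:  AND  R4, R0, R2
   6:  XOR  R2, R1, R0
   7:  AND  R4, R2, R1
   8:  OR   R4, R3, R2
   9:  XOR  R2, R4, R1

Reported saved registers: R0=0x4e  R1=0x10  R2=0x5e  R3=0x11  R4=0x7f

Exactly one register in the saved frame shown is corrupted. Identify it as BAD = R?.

BAD = R4

after  0: R0=0x4e R1=0xfb R2=0x9f R3=0xec R4=0x17  N=1 Z=0
after  1: R0=0x4e R1=0xfb R2=0x5f R3=0xec R4=0x17  N=0 Z=0
after  2: R0=0x4e R1=0xb8 R2=0x5f R3=0xec R4=0x17  N=1 Z=0
after  3: R0=0x4e R1=0xb8 R2=0x5f R3=0x11 R4=0x17  N=0 Z=0
after  4: R0=0x4e R1=0x10 R2=0x5f R3=0x11 R4=0x17  N=0 Z=0
after  5: R0=0x4e R1=0x10 R2=0x5f R3=0x11 R4=0x4e  N=0 Z=0
after  6: R0=0x4e R1=0x10 R2=0x5e R3=0x11 R4=0x4e  N=0 Z=0
after  7: R0=0x4e R1=0x10 R2=0x5e R3=0x11 R4=0x10  N=0 Z=0
after  8: R0=0x4e R1=0x10 R2=0x5e R3=0x11 R4=0x5f  N=0 Z=0
-- IRQ taken; context saved, return-PC = 9 --
mismatch: R4: reported 0x7f vs actual 0x5f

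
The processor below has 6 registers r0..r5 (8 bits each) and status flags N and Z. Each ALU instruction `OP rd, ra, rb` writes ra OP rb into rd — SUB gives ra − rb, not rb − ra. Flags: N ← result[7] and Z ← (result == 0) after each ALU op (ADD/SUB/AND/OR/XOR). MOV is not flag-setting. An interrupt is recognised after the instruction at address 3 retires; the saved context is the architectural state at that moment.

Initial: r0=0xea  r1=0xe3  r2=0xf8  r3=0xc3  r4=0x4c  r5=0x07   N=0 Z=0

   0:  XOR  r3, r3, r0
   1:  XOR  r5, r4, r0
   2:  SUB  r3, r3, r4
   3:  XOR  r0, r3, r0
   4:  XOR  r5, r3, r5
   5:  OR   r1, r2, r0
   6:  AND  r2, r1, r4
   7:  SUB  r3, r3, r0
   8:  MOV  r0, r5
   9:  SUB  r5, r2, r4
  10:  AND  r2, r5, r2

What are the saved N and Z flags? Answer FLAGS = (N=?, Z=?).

after  0: r0=0xea r1=0xe3 r2=0xf8 r3=0x29 r4=0x4c r5=0x07  N=0 Z=0
after  1: r0=0xea r1=0xe3 r2=0xf8 r3=0x29 r4=0x4c r5=0xa6  N=1 Z=0
after  2: r0=0xea r1=0xe3 r2=0xf8 r3=0xdd r4=0x4c r5=0xa6  N=1 Z=0
after  3: r0=0x37 r1=0xe3 r2=0xf8 r3=0xdd r4=0x4c r5=0xa6  N=0 Z=0
-- IRQ taken; context saved, return-PC = 4 --

FLAGS = (N=0, Z=0)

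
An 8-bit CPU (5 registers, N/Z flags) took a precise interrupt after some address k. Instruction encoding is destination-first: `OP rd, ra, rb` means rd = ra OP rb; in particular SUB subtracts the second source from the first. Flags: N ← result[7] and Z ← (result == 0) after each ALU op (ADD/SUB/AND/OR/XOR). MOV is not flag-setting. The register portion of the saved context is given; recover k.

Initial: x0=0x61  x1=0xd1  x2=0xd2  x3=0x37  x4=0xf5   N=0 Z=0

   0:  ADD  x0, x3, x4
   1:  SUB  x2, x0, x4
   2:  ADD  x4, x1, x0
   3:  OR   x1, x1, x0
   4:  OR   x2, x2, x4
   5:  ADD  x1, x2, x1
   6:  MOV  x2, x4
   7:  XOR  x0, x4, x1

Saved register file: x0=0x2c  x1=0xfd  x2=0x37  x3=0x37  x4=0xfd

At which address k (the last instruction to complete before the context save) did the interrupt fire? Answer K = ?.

K = 3

after  0: x0=0x2c x1=0xd1 x2=0xd2 x3=0x37 x4=0xf5  N=0 Z=0
after  1: x0=0x2c x1=0xd1 x2=0x37 x3=0x37 x4=0xf5  N=0 Z=0
after  2: x0=0x2c x1=0xd1 x2=0x37 x3=0x37 x4=0xfd  N=1 Z=0
after  3: x0=0x2c x1=0xfd x2=0x37 x3=0x37 x4=0xfd  N=1 Z=0
-- IRQ taken; context saved, return-PC = 4 --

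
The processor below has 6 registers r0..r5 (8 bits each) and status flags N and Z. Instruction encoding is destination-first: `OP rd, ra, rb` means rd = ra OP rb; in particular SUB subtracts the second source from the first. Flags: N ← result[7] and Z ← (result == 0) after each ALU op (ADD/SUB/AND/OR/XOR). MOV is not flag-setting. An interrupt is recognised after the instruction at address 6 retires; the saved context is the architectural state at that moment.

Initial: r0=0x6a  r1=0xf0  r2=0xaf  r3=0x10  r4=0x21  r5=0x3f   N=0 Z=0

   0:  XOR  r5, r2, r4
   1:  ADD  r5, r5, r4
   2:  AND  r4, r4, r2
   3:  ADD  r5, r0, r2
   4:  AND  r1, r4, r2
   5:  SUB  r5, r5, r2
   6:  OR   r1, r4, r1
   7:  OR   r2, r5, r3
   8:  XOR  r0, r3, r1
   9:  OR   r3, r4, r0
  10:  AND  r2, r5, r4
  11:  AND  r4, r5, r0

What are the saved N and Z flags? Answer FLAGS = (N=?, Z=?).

after  0: r0=0x6a r1=0xf0 r2=0xaf r3=0x10 r4=0x21 r5=0x8e  N=1 Z=0
after  1: r0=0x6a r1=0xf0 r2=0xaf r3=0x10 r4=0x21 r5=0xaf  N=1 Z=0
after  2: r0=0x6a r1=0xf0 r2=0xaf r3=0x10 r4=0x21 r5=0xaf  N=0 Z=0
after  3: r0=0x6a r1=0xf0 r2=0xaf r3=0x10 r4=0x21 r5=0x19  N=0 Z=0
after  4: r0=0x6a r1=0x21 r2=0xaf r3=0x10 r4=0x21 r5=0x19  N=0 Z=0
after  5: r0=0x6a r1=0x21 r2=0xaf r3=0x10 r4=0x21 r5=0x6a  N=0 Z=0
after  6: r0=0x6a r1=0x21 r2=0xaf r3=0x10 r4=0x21 r5=0x6a  N=0 Z=0
-- IRQ taken; context saved, return-PC = 7 --

FLAGS = (N=0, Z=0)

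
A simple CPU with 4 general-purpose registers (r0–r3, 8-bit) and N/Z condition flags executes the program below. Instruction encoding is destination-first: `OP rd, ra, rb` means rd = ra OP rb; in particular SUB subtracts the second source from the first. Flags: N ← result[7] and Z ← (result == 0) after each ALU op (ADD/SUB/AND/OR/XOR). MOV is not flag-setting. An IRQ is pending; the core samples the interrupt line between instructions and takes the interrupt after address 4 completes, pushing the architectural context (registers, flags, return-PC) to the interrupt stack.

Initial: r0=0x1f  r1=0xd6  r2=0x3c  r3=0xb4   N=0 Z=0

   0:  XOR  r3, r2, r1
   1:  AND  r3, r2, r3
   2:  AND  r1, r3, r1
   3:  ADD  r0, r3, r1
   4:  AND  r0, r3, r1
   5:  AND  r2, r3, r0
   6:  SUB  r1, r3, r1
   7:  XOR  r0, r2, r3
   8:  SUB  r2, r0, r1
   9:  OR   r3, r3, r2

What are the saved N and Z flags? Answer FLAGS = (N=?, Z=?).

after  0: r0=0x1f r1=0xd6 r2=0x3c r3=0xea  N=1 Z=0
after  1: r0=0x1f r1=0xd6 r2=0x3c r3=0x28  N=0 Z=0
after  2: r0=0x1f r1=0x00 r2=0x3c r3=0x28  N=0 Z=1
after  3: r0=0x28 r1=0x00 r2=0x3c r3=0x28  N=0 Z=0
after  4: r0=0x00 r1=0x00 r2=0x3c r3=0x28  N=0 Z=1
-- IRQ taken; context saved, return-PC = 5 --

FLAGS = (N=0, Z=1)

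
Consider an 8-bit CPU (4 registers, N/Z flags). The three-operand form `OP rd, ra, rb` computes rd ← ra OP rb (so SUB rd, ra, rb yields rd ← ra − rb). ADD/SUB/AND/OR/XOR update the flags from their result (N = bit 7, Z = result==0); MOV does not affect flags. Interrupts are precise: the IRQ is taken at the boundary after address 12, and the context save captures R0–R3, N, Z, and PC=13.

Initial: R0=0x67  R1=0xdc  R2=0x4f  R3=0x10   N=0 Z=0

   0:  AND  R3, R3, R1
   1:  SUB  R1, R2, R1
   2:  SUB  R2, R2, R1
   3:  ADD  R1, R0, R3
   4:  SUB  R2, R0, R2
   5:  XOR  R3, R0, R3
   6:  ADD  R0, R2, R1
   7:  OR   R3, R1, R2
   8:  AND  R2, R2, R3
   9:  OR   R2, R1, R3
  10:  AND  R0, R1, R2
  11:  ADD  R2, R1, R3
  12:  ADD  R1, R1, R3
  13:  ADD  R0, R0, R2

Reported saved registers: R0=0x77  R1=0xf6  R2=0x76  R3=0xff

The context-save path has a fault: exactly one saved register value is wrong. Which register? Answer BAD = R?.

BAD = R1

after  0: R0=0x67 R1=0xdc R2=0x4f R3=0x10  N=0 Z=0
after  1: R0=0x67 R1=0x73 R2=0x4f R3=0x10  N=0 Z=0
after  2: R0=0x67 R1=0x73 R2=0xdc R3=0x10  N=1 Z=0
after  3: R0=0x67 R1=0x77 R2=0xdc R3=0x10  N=0 Z=0
after  4: R0=0x67 R1=0x77 R2=0x8b R3=0x10  N=1 Z=0
after  5: R0=0x67 R1=0x77 R2=0x8b R3=0x77  N=0 Z=0
after  6: R0=0x02 R1=0x77 R2=0x8b R3=0x77  N=0 Z=0
after  7: R0=0x02 R1=0x77 R2=0x8b R3=0xff  N=1 Z=0
after  8: R0=0x02 R1=0x77 R2=0x8b R3=0xff  N=1 Z=0
after  9: R0=0x02 R1=0x77 R2=0xff R3=0xff  N=1 Z=0
after 10: R0=0x77 R1=0x77 R2=0xff R3=0xff  N=0 Z=0
after 11: R0=0x77 R1=0x77 R2=0x76 R3=0xff  N=0 Z=0
after 12: R0=0x77 R1=0x76 R2=0x76 R3=0xff  N=0 Z=0
-- IRQ taken; context saved, return-PC = 13 --
mismatch: R1: reported 0xf6 vs actual 0x76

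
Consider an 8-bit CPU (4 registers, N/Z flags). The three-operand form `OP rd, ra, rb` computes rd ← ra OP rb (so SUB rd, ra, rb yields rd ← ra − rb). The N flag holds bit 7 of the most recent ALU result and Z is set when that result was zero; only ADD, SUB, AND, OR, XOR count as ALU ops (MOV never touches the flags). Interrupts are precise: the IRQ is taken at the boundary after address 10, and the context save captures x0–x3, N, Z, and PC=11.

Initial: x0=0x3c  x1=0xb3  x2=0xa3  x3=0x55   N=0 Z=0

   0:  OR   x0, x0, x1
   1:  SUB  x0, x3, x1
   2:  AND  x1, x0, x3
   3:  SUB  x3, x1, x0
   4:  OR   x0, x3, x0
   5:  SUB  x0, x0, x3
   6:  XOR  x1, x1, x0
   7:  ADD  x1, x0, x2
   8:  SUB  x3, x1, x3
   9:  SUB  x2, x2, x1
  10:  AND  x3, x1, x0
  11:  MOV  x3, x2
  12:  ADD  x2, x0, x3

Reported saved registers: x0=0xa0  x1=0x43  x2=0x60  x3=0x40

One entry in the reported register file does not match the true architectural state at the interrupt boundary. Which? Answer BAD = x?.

after  0: x0=0xbf x1=0xb3 x2=0xa3 x3=0x55  N=1 Z=0
after  1: x0=0xa2 x1=0xb3 x2=0xa3 x3=0x55  N=1 Z=0
after  2: x0=0xa2 x1=0x00 x2=0xa3 x3=0x55  N=0 Z=1
after  3: x0=0xa2 x1=0x00 x2=0xa3 x3=0x5e  N=0 Z=0
after  4: x0=0xfe x1=0x00 x2=0xa3 x3=0x5e  N=1 Z=0
after  5: x0=0xa0 x1=0x00 x2=0xa3 x3=0x5e  N=1 Z=0
after  6: x0=0xa0 x1=0xa0 x2=0xa3 x3=0x5e  N=1 Z=0
after  7: x0=0xa0 x1=0x43 x2=0xa3 x3=0x5e  N=0 Z=0
after  8: x0=0xa0 x1=0x43 x2=0xa3 x3=0xe5  N=1 Z=0
after  9: x0=0xa0 x1=0x43 x2=0x60 x3=0xe5  N=0 Z=0
after 10: x0=0xa0 x1=0x43 x2=0x60 x3=0x00  N=0 Z=1
-- IRQ taken; context saved, return-PC = 11 --
mismatch: x3: reported 0x40 vs actual 0x00

BAD = x3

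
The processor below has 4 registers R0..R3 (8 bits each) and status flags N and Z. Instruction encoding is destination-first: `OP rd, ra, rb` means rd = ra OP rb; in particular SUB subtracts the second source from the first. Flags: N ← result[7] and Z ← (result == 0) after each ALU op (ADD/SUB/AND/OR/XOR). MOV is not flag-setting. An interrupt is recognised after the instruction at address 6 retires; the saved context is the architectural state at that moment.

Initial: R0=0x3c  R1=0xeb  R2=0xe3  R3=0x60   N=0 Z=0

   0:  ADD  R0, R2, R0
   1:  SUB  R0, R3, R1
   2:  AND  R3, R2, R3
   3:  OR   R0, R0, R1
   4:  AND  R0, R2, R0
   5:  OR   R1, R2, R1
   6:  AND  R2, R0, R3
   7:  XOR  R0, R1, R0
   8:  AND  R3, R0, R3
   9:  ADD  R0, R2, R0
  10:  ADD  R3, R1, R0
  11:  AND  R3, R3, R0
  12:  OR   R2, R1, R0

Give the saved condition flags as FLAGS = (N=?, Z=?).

after  0: R0=0x1f R1=0xeb R2=0xe3 R3=0x60  N=0 Z=0
after  1: R0=0x75 R1=0xeb R2=0xe3 R3=0x60  N=0 Z=0
after  2: R0=0x75 R1=0xeb R2=0xe3 R3=0x60  N=0 Z=0
after  3: R0=0xff R1=0xeb R2=0xe3 R3=0x60  N=1 Z=0
after  4: R0=0xe3 R1=0xeb R2=0xe3 R3=0x60  N=1 Z=0
after  5: R0=0xe3 R1=0xeb R2=0xe3 R3=0x60  N=1 Z=0
after  6: R0=0xe3 R1=0xeb R2=0x60 R3=0x60  N=0 Z=0
-- IRQ taken; context saved, return-PC = 7 --

FLAGS = (N=0, Z=0)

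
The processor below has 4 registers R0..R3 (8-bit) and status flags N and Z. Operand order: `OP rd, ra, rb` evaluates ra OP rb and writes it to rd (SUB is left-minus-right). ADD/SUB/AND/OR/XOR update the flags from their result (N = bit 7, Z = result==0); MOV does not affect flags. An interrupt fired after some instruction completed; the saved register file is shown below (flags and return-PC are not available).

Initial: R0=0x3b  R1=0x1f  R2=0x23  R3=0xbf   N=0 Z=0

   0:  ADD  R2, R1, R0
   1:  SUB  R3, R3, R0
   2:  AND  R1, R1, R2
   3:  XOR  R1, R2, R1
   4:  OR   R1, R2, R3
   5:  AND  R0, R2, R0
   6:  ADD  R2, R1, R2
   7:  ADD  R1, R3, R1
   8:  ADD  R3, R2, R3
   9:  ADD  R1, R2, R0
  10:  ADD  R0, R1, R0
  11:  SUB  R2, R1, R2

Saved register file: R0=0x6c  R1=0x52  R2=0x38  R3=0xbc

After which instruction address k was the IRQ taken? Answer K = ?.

after  0: R0=0x3b R1=0x1f R2=0x5a R3=0xbf  N=0 Z=0
after  1: R0=0x3b R1=0x1f R2=0x5a R3=0x84  N=1 Z=0
after  2: R0=0x3b R1=0x1a R2=0x5a R3=0x84  N=0 Z=0
after  3: R0=0x3b R1=0x40 R2=0x5a R3=0x84  N=0 Z=0
after  4: R0=0x3b R1=0xde R2=0x5a R3=0x84  N=1 Z=0
after  5: R0=0x1a R1=0xde R2=0x5a R3=0x84  N=0 Z=0
after  6: R0=0x1a R1=0xde R2=0x38 R3=0x84  N=0 Z=0
after  7: R0=0x1a R1=0x62 R2=0x38 R3=0x84  N=0 Z=0
after  8: R0=0x1a R1=0x62 R2=0x38 R3=0xbc  N=1 Z=0
after  9: R0=0x1a R1=0x52 R2=0x38 R3=0xbc  N=0 Z=0
after 10: R0=0x6c R1=0x52 R2=0x38 R3=0xbc  N=0 Z=0
-- IRQ taken; context saved, return-PC = 11 --

K = 10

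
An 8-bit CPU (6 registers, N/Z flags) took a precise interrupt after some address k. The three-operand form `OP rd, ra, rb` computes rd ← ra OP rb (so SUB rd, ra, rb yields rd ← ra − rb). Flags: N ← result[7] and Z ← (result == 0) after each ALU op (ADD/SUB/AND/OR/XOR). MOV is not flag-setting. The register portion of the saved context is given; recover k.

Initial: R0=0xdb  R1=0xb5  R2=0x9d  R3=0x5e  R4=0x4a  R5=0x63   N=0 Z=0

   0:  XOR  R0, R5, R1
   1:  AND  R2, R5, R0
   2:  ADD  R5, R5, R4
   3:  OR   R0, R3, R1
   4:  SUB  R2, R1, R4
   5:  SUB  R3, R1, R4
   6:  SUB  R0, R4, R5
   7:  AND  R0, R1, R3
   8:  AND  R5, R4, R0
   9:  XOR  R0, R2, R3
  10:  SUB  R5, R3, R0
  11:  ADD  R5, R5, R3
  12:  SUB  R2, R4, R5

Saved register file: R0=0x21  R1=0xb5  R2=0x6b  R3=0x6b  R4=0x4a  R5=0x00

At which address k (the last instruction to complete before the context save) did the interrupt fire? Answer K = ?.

after  0: R0=0xd6 R1=0xb5 R2=0x9d R3=0x5e R4=0x4a R5=0x63  N=1 Z=0
after  1: R0=0xd6 R1=0xb5 R2=0x42 R3=0x5e R4=0x4a R5=0x63  N=0 Z=0
after  2: R0=0xd6 R1=0xb5 R2=0x42 R3=0x5e R4=0x4a R5=0xad  N=1 Z=0
after  3: R0=0xff R1=0xb5 R2=0x42 R3=0x5e R4=0x4a R5=0xad  N=1 Z=0
after  4: R0=0xff R1=0xb5 R2=0x6b R3=0x5e R4=0x4a R5=0xad  N=0 Z=0
after  5: R0=0xff R1=0xb5 R2=0x6b R3=0x6b R4=0x4a R5=0xad  N=0 Z=0
after  6: R0=0x9d R1=0xb5 R2=0x6b R3=0x6b R4=0x4a R5=0xad  N=1 Z=0
after  7: R0=0x21 R1=0xb5 R2=0x6b R3=0x6b R4=0x4a R5=0xad  N=0 Z=0
after  8: R0=0x21 R1=0xb5 R2=0x6b R3=0x6b R4=0x4a R5=0x00  N=0 Z=1
-- IRQ taken; context saved, return-PC = 9 --

K = 8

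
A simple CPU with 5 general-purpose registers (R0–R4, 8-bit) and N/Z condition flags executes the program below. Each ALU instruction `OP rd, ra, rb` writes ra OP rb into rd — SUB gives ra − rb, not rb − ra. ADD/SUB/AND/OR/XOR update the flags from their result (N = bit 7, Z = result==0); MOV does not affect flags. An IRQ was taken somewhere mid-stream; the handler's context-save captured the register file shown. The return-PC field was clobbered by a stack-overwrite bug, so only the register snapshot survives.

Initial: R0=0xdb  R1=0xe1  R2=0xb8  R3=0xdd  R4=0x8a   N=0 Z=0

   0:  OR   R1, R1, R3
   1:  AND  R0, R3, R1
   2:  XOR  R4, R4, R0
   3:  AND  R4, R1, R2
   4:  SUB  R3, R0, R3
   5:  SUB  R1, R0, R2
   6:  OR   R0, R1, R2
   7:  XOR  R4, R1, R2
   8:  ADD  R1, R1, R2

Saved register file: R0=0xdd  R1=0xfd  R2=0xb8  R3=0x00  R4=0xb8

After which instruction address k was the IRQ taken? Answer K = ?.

K = 4

after  0: R0=0xdb R1=0xfd R2=0xb8 R3=0xdd R4=0x8a  N=1 Z=0
after  1: R0=0xdd R1=0xfd R2=0xb8 R3=0xdd R4=0x8a  N=1 Z=0
after  2: R0=0xdd R1=0xfd R2=0xb8 R3=0xdd R4=0x57  N=0 Z=0
after  3: R0=0xdd R1=0xfd R2=0xb8 R3=0xdd R4=0xb8  N=1 Z=0
after  4: R0=0xdd R1=0xfd R2=0xb8 R3=0x00 R4=0xb8  N=0 Z=1
-- IRQ taken; context saved, return-PC = 5 --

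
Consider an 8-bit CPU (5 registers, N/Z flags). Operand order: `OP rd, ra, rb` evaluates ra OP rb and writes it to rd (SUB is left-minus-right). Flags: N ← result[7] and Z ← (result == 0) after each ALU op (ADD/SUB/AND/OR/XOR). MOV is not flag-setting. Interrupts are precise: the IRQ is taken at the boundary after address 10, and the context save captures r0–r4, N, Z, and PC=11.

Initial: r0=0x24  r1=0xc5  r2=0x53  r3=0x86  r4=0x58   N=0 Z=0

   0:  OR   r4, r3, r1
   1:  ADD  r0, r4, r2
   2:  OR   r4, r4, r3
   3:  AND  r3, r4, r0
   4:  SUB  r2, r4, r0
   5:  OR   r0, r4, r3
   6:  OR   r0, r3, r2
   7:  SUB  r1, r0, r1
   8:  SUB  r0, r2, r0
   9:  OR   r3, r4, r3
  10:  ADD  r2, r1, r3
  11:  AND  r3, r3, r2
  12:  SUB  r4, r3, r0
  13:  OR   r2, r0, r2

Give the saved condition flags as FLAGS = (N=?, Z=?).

FLAGS = (N=1, Z=0)

after  0: r0=0x24 r1=0xc5 r2=0x53 r3=0x86 r4=0xc7  N=1 Z=0
after  1: r0=0x1a r1=0xc5 r2=0x53 r3=0x86 r4=0xc7  N=0 Z=0
after  2: r0=0x1a r1=0xc5 r2=0x53 r3=0x86 r4=0xc7  N=1 Z=0
after  3: r0=0x1a r1=0xc5 r2=0x53 r3=0x02 r4=0xc7  N=0 Z=0
after  4: r0=0x1a r1=0xc5 r2=0xad r3=0x02 r4=0xc7  N=1 Z=0
after  5: r0=0xc7 r1=0xc5 r2=0xad r3=0x02 r4=0xc7  N=1 Z=0
after  6: r0=0xaf r1=0xc5 r2=0xad r3=0x02 r4=0xc7  N=1 Z=0
after  7: r0=0xaf r1=0xea r2=0xad r3=0x02 r4=0xc7  N=1 Z=0
after  8: r0=0xfe r1=0xea r2=0xad r3=0x02 r4=0xc7  N=1 Z=0
after  9: r0=0xfe r1=0xea r2=0xad r3=0xc7 r4=0xc7  N=1 Z=0
after 10: r0=0xfe r1=0xea r2=0xb1 r3=0xc7 r4=0xc7  N=1 Z=0
-- IRQ taken; context saved, return-PC = 11 --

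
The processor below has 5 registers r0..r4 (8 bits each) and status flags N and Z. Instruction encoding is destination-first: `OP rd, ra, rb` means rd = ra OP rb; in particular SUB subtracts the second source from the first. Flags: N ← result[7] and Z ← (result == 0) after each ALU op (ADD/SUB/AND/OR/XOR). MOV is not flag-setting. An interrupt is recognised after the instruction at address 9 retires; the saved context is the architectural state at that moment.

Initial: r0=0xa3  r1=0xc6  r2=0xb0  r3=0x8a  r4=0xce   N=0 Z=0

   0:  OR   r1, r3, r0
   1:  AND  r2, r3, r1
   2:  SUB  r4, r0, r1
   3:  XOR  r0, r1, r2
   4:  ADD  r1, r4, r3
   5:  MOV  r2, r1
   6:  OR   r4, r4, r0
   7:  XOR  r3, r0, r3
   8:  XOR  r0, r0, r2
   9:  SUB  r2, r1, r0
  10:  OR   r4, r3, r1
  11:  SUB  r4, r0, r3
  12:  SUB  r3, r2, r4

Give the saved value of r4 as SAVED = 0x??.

after  0: r0=0xa3 r1=0xab r2=0xb0 r3=0x8a r4=0xce  N=1 Z=0
after  1: r0=0xa3 r1=0xab r2=0x8a r3=0x8a r4=0xce  N=1 Z=0
after  2: r0=0xa3 r1=0xab r2=0x8a r3=0x8a r4=0xf8  N=1 Z=0
after  3: r0=0x21 r1=0xab r2=0x8a r3=0x8a r4=0xf8  N=0 Z=0
after  4: r0=0x21 r1=0x82 r2=0x8a r3=0x8a r4=0xf8  N=1 Z=0
after  5: r0=0x21 r1=0x82 r2=0x82 r3=0x8a r4=0xf8  N=1 Z=0
after  6: r0=0x21 r1=0x82 r2=0x82 r3=0x8a r4=0xf9  N=1 Z=0
after  7: r0=0x21 r1=0x82 r2=0x82 r3=0xab r4=0xf9  N=1 Z=0
after  8: r0=0xa3 r1=0x82 r2=0x82 r3=0xab r4=0xf9  N=1 Z=0
after  9: r0=0xa3 r1=0x82 r2=0xdf r3=0xab r4=0xf9  N=1 Z=0
-- IRQ taken; context saved, return-PC = 10 --

SAVED = 0xf9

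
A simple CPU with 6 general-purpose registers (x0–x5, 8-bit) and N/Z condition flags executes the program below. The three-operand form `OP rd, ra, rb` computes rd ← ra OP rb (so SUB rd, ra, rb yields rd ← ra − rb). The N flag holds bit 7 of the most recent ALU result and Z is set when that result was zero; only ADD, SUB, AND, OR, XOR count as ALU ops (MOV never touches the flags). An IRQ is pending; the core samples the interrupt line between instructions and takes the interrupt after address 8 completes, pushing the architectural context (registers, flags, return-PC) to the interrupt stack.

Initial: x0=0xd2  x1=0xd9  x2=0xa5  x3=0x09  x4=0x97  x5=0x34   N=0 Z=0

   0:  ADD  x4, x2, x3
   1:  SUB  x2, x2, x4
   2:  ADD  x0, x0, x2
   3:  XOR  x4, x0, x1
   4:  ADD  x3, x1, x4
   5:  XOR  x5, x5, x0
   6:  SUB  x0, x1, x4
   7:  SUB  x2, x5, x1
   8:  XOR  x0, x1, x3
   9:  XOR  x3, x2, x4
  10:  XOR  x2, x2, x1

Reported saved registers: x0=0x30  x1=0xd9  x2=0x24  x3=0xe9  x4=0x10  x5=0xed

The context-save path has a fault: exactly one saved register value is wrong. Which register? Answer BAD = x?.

after  0: x0=0xd2 x1=0xd9 x2=0xa5 x3=0x09 x4=0xae x5=0x34  N=1 Z=0
after  1: x0=0xd2 x1=0xd9 x2=0xf7 x3=0x09 x4=0xae x5=0x34  N=1 Z=0
after  2: x0=0xc9 x1=0xd9 x2=0xf7 x3=0x09 x4=0xae x5=0x34  N=1 Z=0
after  3: x0=0xc9 x1=0xd9 x2=0xf7 x3=0x09 x4=0x10 x5=0x34  N=0 Z=0
after  4: x0=0xc9 x1=0xd9 x2=0xf7 x3=0xe9 x4=0x10 x5=0x34  N=1 Z=0
after  5: x0=0xc9 x1=0xd9 x2=0xf7 x3=0xe9 x4=0x10 x5=0xfd  N=1 Z=0
after  6: x0=0xc9 x1=0xd9 x2=0xf7 x3=0xe9 x4=0x10 x5=0xfd  N=1 Z=0
after  7: x0=0xc9 x1=0xd9 x2=0x24 x3=0xe9 x4=0x10 x5=0xfd  N=0 Z=0
after  8: x0=0x30 x1=0xd9 x2=0x24 x3=0xe9 x4=0x10 x5=0xfd  N=0 Z=0
-- IRQ taken; context saved, return-PC = 9 --
mismatch: x5: reported 0xed vs actual 0xfd

BAD = x5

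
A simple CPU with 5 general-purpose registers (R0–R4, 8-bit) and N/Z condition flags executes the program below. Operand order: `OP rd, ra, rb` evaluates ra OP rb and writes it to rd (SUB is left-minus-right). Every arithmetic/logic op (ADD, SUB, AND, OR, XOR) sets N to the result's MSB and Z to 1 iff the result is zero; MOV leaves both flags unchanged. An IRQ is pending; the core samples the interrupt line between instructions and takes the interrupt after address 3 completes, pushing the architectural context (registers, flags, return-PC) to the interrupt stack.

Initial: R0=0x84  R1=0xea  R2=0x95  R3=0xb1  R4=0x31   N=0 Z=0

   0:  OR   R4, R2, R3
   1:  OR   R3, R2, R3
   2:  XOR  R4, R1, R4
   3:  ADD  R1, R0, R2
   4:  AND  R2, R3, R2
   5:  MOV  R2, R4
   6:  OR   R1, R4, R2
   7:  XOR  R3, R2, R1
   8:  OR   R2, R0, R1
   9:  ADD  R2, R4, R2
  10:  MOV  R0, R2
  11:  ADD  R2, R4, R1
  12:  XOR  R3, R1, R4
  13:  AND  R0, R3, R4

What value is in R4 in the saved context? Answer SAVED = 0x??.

SAVED = 0x5f

after  0: R0=0x84 R1=0xea R2=0x95 R3=0xb1 R4=0xb5  N=1 Z=0
after  1: R0=0x84 R1=0xea R2=0x95 R3=0xb5 R4=0xb5  N=1 Z=0
after  2: R0=0x84 R1=0xea R2=0x95 R3=0xb5 R4=0x5f  N=0 Z=0
after  3: R0=0x84 R1=0x19 R2=0x95 R3=0xb5 R4=0x5f  N=0 Z=0
-- IRQ taken; context saved, return-PC = 4 --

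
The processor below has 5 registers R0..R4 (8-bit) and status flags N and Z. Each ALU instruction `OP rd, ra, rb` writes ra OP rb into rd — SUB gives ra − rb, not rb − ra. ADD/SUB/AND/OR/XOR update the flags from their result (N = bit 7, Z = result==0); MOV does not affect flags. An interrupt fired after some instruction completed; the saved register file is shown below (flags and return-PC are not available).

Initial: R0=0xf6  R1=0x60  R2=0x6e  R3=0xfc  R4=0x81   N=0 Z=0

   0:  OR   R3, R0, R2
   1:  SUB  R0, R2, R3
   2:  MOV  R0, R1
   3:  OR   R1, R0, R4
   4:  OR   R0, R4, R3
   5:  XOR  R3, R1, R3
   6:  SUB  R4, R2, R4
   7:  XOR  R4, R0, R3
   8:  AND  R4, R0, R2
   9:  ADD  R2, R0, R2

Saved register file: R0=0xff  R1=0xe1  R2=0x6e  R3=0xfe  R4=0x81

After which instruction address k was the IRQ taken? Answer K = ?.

after  0: R0=0xf6 R1=0x60 R2=0x6e R3=0xfe R4=0x81  N=1 Z=0
after  1: R0=0x70 R1=0x60 R2=0x6e R3=0xfe R4=0x81  N=0 Z=0
after  2: R0=0x60 R1=0x60 R2=0x6e R3=0xfe R4=0x81  N=0 Z=0
after  3: R0=0x60 R1=0xe1 R2=0x6e R3=0xfe R4=0x81  N=1 Z=0
after  4: R0=0xff R1=0xe1 R2=0x6e R3=0xfe R4=0x81  N=1 Z=0
-- IRQ taken; context saved, return-PC = 5 --

K = 4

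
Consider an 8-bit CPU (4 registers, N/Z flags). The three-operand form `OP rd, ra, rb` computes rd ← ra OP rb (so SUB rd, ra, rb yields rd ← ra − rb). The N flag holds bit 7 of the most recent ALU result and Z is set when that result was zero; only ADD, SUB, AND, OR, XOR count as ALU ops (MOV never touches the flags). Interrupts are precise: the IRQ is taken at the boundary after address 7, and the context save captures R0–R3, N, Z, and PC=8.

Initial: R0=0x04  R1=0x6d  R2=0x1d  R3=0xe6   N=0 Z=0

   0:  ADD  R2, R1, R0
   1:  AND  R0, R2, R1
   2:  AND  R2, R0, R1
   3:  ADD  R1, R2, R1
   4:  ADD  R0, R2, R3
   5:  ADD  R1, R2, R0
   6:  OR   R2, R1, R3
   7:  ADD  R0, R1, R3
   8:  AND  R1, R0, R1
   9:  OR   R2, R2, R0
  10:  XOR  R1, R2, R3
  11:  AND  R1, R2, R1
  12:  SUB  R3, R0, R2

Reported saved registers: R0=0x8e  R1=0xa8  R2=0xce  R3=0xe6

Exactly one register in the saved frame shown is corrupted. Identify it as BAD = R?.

after  0: R0=0x04 R1=0x6d R2=0x71 R3=0xe6  N=0 Z=0
after  1: R0=0x61 R1=0x6d R2=0x71 R3=0xe6  N=0 Z=0
after  2: R0=0x61 R1=0x6d R2=0x61 R3=0xe6  N=0 Z=0
after  3: R0=0x61 R1=0xce R2=0x61 R3=0xe6  N=1 Z=0
after  4: R0=0x47 R1=0xce R2=0x61 R3=0xe6  N=0 Z=0
after  5: R0=0x47 R1=0xa8 R2=0x61 R3=0xe6  N=1 Z=0
after  6: R0=0x47 R1=0xa8 R2=0xee R3=0xe6  N=1 Z=0
after  7: R0=0x8e R1=0xa8 R2=0xee R3=0xe6  N=1 Z=0
-- IRQ taken; context saved, return-PC = 8 --
mismatch: R2: reported 0xce vs actual 0xee

BAD = R2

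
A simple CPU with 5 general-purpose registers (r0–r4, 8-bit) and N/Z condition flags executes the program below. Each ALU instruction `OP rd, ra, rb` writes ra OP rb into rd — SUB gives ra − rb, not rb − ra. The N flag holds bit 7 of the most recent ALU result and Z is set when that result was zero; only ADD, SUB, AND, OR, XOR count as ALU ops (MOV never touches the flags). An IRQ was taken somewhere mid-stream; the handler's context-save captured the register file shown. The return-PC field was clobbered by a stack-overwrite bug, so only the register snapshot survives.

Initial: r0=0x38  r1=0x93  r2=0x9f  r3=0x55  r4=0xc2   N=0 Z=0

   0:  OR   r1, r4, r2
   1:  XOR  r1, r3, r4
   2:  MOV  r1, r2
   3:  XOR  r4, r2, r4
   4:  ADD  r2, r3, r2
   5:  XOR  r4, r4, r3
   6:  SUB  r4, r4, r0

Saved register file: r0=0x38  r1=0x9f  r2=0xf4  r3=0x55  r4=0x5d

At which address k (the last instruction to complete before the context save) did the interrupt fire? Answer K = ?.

after  0: r0=0x38 r1=0xdf r2=0x9f r3=0x55 r4=0xc2  N=1 Z=0
after  1: r0=0x38 r1=0x97 r2=0x9f r3=0x55 r4=0xc2  N=1 Z=0
after  2: r0=0x38 r1=0x9f r2=0x9f r3=0x55 r4=0xc2  N=1 Z=0
after  3: r0=0x38 r1=0x9f r2=0x9f r3=0x55 r4=0x5d  N=0 Z=0
after  4: r0=0x38 r1=0x9f r2=0xf4 r3=0x55 r4=0x5d  N=1 Z=0
-- IRQ taken; context saved, return-PC = 5 --

K = 4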